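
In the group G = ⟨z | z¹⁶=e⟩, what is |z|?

Compute successive powers until reaching e:
  z¹ = z, z² = z², z³ = z³, z⁴ = z⁴, z⁵ = z⁵, z⁶ = z⁶, z⁷ = z⁷, z⁸ = z⁸, z⁹ = z⁹, z¹⁰ = z¹⁰, z¹¹ = z¹¹, z¹² = z¹², z¹³ = z¹³, z¹⁴ = z¹⁴, z¹⁵ = z¹⁵, z¹⁶ = e.
The smallest positive k with zᵏ = e is 16.

Answer: 16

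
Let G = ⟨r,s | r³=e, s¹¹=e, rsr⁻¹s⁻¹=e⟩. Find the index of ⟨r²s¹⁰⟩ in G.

First find ord(r²s¹⁰) by computing successive powers:
  (r²s¹⁰)¹ = r²s¹⁰, (r²s¹⁰)² = rs⁹, (r²s¹⁰)³ = s⁸, (r²s¹⁰)⁴ = r²s⁷, (r²s¹⁰)⁵ = rs⁶, (r²s¹⁰)⁶ = s⁵, (r²s¹⁰)⁷ = r²s⁴, (r²s¹⁰)⁸ = rs³, (r²s¹⁰)⁹ = s², (r²s¹⁰)¹⁰ = r²s, (r²s¹⁰)¹¹ = r, (r²s¹⁰)¹² = s¹⁰, (r²s¹⁰)¹³ = r²s⁹, (r²s¹⁰)¹⁴ = rs⁸, (r²s¹⁰)¹⁵ = s⁷, (r²s¹⁰)¹⁶ = r²s⁶, (r²s¹⁰)¹⁷ = rs⁵, (r²s¹⁰)¹⁸ = s⁴, (r²s¹⁰)¹⁹ = r²s³, (r²s¹⁰)²⁰ = rs², (r²s¹⁰)²¹ = s, (r²s¹⁰)²² = r², (r²s¹⁰)²³ = rs¹⁰, (r²s¹⁰)²⁴ = s⁹, (r²s¹⁰)²⁵ = r²s⁸, (r²s¹⁰)²⁶ = rs⁷, (r²s¹⁰)²⁷ = s⁶, (r²s¹⁰)²⁸ = r²s⁵, (r²s¹⁰)²⁹ = rs⁴, (r²s¹⁰)³⁰ = s³, (r²s¹⁰)³¹ = r²s², (r²s¹⁰)³² = rs, (r²s¹⁰)³³ = e.
So |⟨r²s¹⁰⟩| = ord(r²s¹⁰) = 33. With |G| = 33, by Lagrange [G : ⟨r²s¹⁰⟩] = 33/33 = 1.

Answer: 1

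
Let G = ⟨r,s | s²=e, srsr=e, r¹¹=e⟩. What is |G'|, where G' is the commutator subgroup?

G' = [G, G] is generated by all commutators. The generator-pair commutators are: [r, s] = r².
The subgroup they normally generate is {e, r, r², r³, r⁴, r⁵, r⁶, r⁷, r⁸, r⁹, r¹⁰}, of order 11.
Check: |G/G'| = 22/11 = 2 is the order of the abelianisation.

Answer: 11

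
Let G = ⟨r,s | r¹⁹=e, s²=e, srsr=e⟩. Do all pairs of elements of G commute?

r·s = rs but s·r = r¹⁸s, so r·s ≠ s·r and G is not abelian.

Answer: No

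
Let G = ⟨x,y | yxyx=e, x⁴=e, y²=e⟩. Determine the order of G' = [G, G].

G' = [G, G] is generated by all commutators. The generator-pair commutators are: [x, y] = x².
The subgroup they normally generate is {e, x²}, of order 2.
Check: |G/G'| = 8/2 = 4 is the order of the abelianisation.

Answer: 2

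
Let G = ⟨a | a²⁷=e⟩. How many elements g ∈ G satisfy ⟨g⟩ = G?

G is cyclic of order 27. An element generates G iff its order is 27, and a cyclic group of order 27 has exactly φ(27) = 18 such elements.

Answer: 18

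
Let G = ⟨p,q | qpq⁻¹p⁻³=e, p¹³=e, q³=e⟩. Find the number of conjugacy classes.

The conjugacy classes (representative and size) are:
  [e] (size 1), [p] (size 3), [p⁵] (size 3), [p¹⁰] (size 3), [p⁸] (size 3), [p¹⁰q] (size 13), [p⁷q²] (size 13).
Class equation: 1 + 3 + 3 + 3 + 3 + 13 + 13 = 39 = |G|. So G has 7 conjugacy classes.

Answer: 7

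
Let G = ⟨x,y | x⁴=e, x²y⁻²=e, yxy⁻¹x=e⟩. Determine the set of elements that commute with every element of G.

An element z ∈ Z(G) iff z commutes with every generator.
For example x² is central: (x²)·x = x³ = x·(x²); (x²)·y = y⁻¹ = y·(x²).
Whereas x ∉ Z(G) since x·y = xy ≠ xy⁻¹ = y·x.
Checking each of the 8 elements this way gives Z(G) = {e, x²}, of order 2.

Answer: {e, x²}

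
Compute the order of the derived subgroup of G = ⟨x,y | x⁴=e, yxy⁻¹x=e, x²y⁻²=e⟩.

G' = [G, G] is generated by all commutators. The generator-pair commutators are: [x, y] = x².
The subgroup they normally generate is {e, x²}, of order 2.
Check: |G/G'| = 8/2 = 4 is the order of the abelianisation.

Answer: 2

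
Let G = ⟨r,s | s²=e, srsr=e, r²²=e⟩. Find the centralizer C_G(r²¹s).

⟨r²¹s⟩ ⊆ C_G(r²¹s) since powers of r²¹s commute with r²¹s; so |C_G(r²¹s)| ≥ |⟨r²¹s⟩| = 2.
By orbit–stabilizer, |C_G(r²¹s)| = |G| / |conj. class of r²¹s| = 44 / 11 = 4.
The 4 elements commuting with r²¹s are {e, r¹¹, r²¹s, r¹⁰s}.

Answer: {e, r¹¹, r²¹s, r¹⁰s}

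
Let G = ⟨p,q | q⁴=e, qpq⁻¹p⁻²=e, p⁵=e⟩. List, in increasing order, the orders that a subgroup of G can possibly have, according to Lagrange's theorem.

|G| = 20 = 2² · 5. By Lagrange's theorem the order of any subgroup divides 20; the divisors of 20 are 1, 2, 4, 5, 10, 20.

Answer: 1, 2, 4, 5, 10, 20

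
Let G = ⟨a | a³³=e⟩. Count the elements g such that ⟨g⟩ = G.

G is cyclic of order 33. An element generates G iff its order is 33, and a cyclic group of order 33 has exactly φ(33) = 20 such elements.

Answer: 20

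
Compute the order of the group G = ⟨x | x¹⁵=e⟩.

G is generated by a single element, so G is cyclic. The relator gives x¹⁵ = e and no smaller power is forced to be e, so the 15 powers {e, x, x², x³, x⁴, x⁵, x⁶, x⁷, x⁸, x⁹, x¹², x¹³, x¹¹, x¹⁰, x¹⁴} are distinct. Hence |G| = 15.

Answer: 15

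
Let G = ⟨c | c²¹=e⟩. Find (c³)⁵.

Compute successive powers of (c³), reducing at each step:
  (c³)²: (c³) · c³ = c⁶
  (c³)³: (c⁶) · c³ = c⁹
  (c³)⁴: (c⁹) · c³ = c¹²
  (c³)⁵: (c¹²) · c³ = c¹⁵

Answer: c¹⁵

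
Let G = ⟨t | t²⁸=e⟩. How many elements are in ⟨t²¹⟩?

|⟨t²¹⟩| equals the order of t²¹. Compute successive powers until reaching e:
  (t²¹)¹ = t²¹, (t²¹)² = t¹⁴, (t²¹)³ = t⁷, (t²¹)⁴ = e.
The smallest positive k with (t²¹)ᵏ = e is 4, so |⟨t²¹⟩| = 4.

Answer: 4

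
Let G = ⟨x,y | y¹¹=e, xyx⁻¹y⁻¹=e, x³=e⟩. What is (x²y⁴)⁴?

Compute successive powers of (x²y⁴), reducing at each step:
  (x²y⁴)²: (x²y⁴) · x² = xy⁴;   (xy⁴) · y⁴ = xy⁸
  (x²y⁴)³: (xy⁸) · x² = y⁸;   (y⁸) · y⁴ = y
  (x²y⁴)⁴: y · x² = x²y;   (x²y) · y⁴ = x²y⁵

Answer: x²y⁵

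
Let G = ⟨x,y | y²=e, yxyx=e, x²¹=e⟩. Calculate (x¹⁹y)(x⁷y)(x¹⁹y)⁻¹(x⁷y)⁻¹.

[(x¹⁹y), (x⁷y)] = (x¹⁹y)·(x⁷y)·(x¹⁹y)⁻¹·(x⁷y)⁻¹.
  (x¹⁹y) · (x⁷y) = x¹²
  (x¹²) · (x¹⁹y) = x¹⁰y
  (x¹⁰y) · (x⁷y) = x³

Answer: x³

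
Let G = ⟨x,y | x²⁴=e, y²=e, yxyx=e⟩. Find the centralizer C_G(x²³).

⟨x²³⟩ ⊆ C_G(x²³) since powers of x²³ commute with x²³; so |C_G(x²³)| ≥ |⟨x²³⟩| = 24.
By orbit–stabilizer, |C_G(x²³)| = |G| / |conj. class of x²³| = 48 / 2 = 24.
The 24 elements commuting with x²³ are {e, x, x², x³, x⁴, x⁵, x⁶, x⁷, x⁸, x⁹, x¹⁰, x¹¹, x¹², x¹³, x¹⁴, x¹⁵, x¹⁶, x¹⁷, x¹⁸, x¹⁹, x²⁰, x²¹, x²², x²³}.

Answer: {e, x, x², x³, x⁴, x⁵, x⁶, x⁷, x⁸, x⁹, x¹⁰, x¹¹, x¹², x¹³, x¹⁴, x¹⁵, x¹⁶, x¹⁷, x¹⁸, x¹⁹, x²⁰, x²¹, x²², x²³}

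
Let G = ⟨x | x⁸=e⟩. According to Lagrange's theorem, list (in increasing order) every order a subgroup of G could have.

|G| = 8 = 2³. By Lagrange's theorem the order of any subgroup divides 8; the divisors of 8 are 1, 2, 4, 8.

Answer: 1, 2, 4, 8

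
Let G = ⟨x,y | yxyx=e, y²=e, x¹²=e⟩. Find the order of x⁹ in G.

Compute successive powers until reaching e:
  (x⁹)¹ = x⁹, (x⁹)² = x⁶, (x⁹)³ = x³, (x⁹)⁴ = e.
The smallest positive k with (x⁹)ᵏ = e is 4.

Answer: 4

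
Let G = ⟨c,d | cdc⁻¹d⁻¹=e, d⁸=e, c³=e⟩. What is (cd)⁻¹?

The order of (cd) is 24 (smallest k with (cd)ᵏ = e), so (cd)⁻¹ = (cd)²³ = c²d⁷.
Check: (cd) · (c²d⁷) → (cd) · c² = d;   d · d⁷ = e, giving e as required.

Answer: c²d⁷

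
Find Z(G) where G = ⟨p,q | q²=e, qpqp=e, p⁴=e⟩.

An element z ∈ Z(G) iff z commutes with every generator.
For example p² is central: (p²)·p = p³ = p·(p²); (p²)·q = p²q = q·(p²).
Whereas p ∉ Z(G) since p·q = pq ≠ p³q = q·p.
Checking each of the 8 elements this way gives Z(G) = {e, p²}, of order 2.

Answer: {e, p²}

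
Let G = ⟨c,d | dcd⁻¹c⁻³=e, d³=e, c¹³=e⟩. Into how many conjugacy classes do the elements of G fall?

The conjugacy classes (representative and size) are:
  [e] (size 1), [c] (size 3), [c⁵] (size 3), [c¹⁰] (size 3), [c⁸] (size 3), [c¹⁰d] (size 13), [c⁷d²] (size 13).
Class equation: 1 + 3 + 3 + 3 + 3 + 13 + 13 = 39 = |G|. So G has 7 conjugacy classes.

Answer: 7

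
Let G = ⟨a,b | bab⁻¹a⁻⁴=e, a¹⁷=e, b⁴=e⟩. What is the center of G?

An element z ∈ Z(G) iff z commutes with every generator.
For example e is central: e·a = a = a·e; e·b = b = b·e.
Whereas a ∉ Z(G) since a·b = ab ≠ a⁴b = b·a.
Checking each of the 68 elements this way gives Z(G) = {e}, of order 1.

Answer: {e}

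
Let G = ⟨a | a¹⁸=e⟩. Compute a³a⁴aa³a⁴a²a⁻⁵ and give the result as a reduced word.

Multiply left to right, reducing at each step:
  (a³) · a⁴ = a⁷
  (a⁷) · a = a⁸
  (a⁸) · a³ = a¹¹
  (a¹¹) · a⁴ = a¹⁵
  (a¹⁵) · a² = a¹⁷
  (a¹⁷) · a⁻⁵ = a¹²

Answer: a¹²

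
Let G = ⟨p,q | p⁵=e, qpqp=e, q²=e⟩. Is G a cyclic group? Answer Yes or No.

Every cyclic group is abelian. But p·q = pq while q·p = p⁴q, so p·q ≠ q·p and G is not abelian. Hence G is not cyclic.

Answer: No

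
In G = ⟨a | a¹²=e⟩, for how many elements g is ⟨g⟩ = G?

G is cyclic of order 12. An element generates G iff its order is 12, and a cyclic group of order 12 has exactly φ(12) = 4 such elements.

Answer: 4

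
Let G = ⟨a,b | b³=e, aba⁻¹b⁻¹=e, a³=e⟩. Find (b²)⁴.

Compute successive powers of (b²), reducing at each step:
  (b²)²: (b²) · b² = b
  (b²)³: b · b² = e
  (b²)⁴: e · b² = b²

Answer: b²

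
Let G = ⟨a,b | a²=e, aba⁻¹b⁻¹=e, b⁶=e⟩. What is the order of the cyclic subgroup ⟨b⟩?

|⟨b⟩| equals the order of b. Compute successive powers until reaching e:
  b¹ = b, b² = b², b³ = b³, b⁴ = b⁴, b⁵ = b⁵, b⁶ = e.
The smallest positive k with bᵏ = e is 6, so |⟨b⟩| = 6.

Answer: 6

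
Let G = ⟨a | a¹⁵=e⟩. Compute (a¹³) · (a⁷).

Compute (a¹³) · (a⁷) by multiplying left to right and reducing via the relations at each step:
  (a¹³) · a⁷ = a⁵

Answer: a⁵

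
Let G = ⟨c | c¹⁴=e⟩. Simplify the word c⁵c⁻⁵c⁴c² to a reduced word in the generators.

Multiply left to right, reducing at each step:
  (c⁵) · c⁻⁵ = e
  e · c⁴ = c⁴
  (c⁴) · c² = c⁶

Answer: c⁶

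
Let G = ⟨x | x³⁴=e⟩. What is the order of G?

G is generated by a single element, so G is cyclic. The relator gives x³⁴ = e and no smaller power is forced to be e, so the 34 powers {e, x, x², x³, x⁴, x⁵, x⁶, x⁷, x⁸, x⁹, x²², x²³, x²¹, x²⁰, x²⁴, x²⁵, x²⁶, x²⁷, x²⁸, x²⁹, x³², x³³, x³¹, x³⁰, x¹², x¹³, x¹¹, x¹⁰, x¹⁴, x¹⁵, x¹⁶, x¹⁷, x¹⁸, x¹⁹} are distinct. Hence |G| = 34.

Answer: 34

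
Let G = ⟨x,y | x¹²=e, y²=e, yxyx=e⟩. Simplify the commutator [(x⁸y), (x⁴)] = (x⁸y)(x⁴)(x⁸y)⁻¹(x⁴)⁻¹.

[(x⁸y), (x⁴)] = (x⁸y)·(x⁴)·(x⁸y)⁻¹·(x⁴)⁻¹.
  (x⁸y) · (x⁴) = x⁴y
  (x⁴y) · (x⁸y) = x⁸
  (x⁸) · (x⁸) = x⁴

Answer: x⁴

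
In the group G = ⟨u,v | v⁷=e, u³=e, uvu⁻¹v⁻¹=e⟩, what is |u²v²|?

Compute successive powers until reaching e:
  (u²v²)¹ = u²v², (u²v²)² = uv⁴, (u²v²)³ = v⁶, (u²v²)⁴ = u²v, (u²v²)⁵ = uv³, (u²v²)⁶ = v⁵, (u²v²)⁷ = u², (u²v²)⁸ = uv², (u²v²)⁹ = v⁴, (u²v²)¹⁰ = u²v⁶, (u²v²)¹¹ = uv, (u²v²)¹² = v³, (u²v²)¹³ = u²v⁵, (u²v²)¹⁴ = u, (u²v²)¹⁵ = v², (u²v²)¹⁶ = u²v⁴, (u²v²)¹⁷ = uv⁶, (u²v²)¹⁸ = v, (u²v²)¹⁹ = u²v³, (u²v²)²⁰ = uv⁵, (u²v²)²¹ = e.
The smallest positive k with (u²v²)ᵏ = e is 21.

Answer: 21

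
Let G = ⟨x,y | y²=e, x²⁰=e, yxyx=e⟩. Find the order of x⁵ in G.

Compute successive powers until reaching e:
  (x⁵)¹ = x⁵, (x⁵)² = x¹⁰, (x⁵)³ = x¹⁵, (x⁵)⁴ = e.
The smallest positive k with (x⁵)ᵏ = e is 4.

Answer: 4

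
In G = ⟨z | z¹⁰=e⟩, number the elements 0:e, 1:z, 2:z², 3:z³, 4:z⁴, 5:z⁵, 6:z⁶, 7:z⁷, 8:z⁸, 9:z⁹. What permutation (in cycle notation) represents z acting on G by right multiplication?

(0 1 2 3 4 5 6 7 8 9)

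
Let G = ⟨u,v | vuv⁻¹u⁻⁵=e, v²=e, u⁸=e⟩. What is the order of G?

Enumerate words in the generators, reducing via the relations: the distinct elements are
  {e, u, v, uv, u², u³, u⁴, u⁵, u⁶, u⁷, u²v, u³v, u⁴v, u⁵v, u⁶v, u⁷v}.
No further products give new elements, so |G| = 16.

Answer: 16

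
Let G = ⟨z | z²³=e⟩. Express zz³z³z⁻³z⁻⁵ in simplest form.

Multiply left to right, reducing at each step:
  z · z³ = z⁴
  (z⁴) · z³ = z⁷
  (z⁷) · z⁻³ = z⁴
  (z⁴) · z⁻⁵ = z²²

Answer: z²²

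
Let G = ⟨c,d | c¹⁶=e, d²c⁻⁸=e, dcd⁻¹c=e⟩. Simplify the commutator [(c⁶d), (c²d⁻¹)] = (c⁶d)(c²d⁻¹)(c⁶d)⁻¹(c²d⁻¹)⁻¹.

[(c⁶d), (c²d⁻¹)] = (c⁶d)·(c²d⁻¹)·(c⁶d)⁻¹·(c²d⁻¹)⁻¹.
  (c⁶d) · (c²d⁻¹) = c⁴
  (c⁴) · (c⁶d⁻¹) = c²d
  (c²d) · (c²d) = c⁸

Answer: c⁸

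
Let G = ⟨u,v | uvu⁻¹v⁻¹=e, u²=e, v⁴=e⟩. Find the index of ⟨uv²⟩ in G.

First find ord(uv²) by computing successive powers:
  (uv²)¹ = uv², (uv²)² = e.
So |⟨uv²⟩| = ord(uv²) = 2. With |G| = 8, by Lagrange [G : ⟨uv²⟩] = 8/2 = 4.

Answer: 4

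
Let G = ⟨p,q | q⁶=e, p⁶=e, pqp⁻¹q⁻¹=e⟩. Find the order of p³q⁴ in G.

Compute successive powers until reaching e:
  (p³q⁴)¹ = p³q⁴, (p³q⁴)² = q², (p³q⁴)³ = p³, (p³q⁴)⁴ = q⁴, (p³q⁴)⁵ = p³q², (p³q⁴)⁶ = e.
The smallest positive k with (p³q⁴)ᵏ = e is 6.

Answer: 6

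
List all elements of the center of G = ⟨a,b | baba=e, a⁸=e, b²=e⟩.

An element z ∈ Z(G) iff z commutes with every generator.
For example a⁴ is central: (a⁴)·a = a⁵ = a·(a⁴); (a⁴)·b = a⁴b = b·(a⁴).
Whereas a ∉ Z(G) since a·b = ab ≠ a⁷b = b·a.
Checking each of the 16 elements this way gives Z(G) = {e, a⁴}, of order 2.

Answer: {e, a⁴}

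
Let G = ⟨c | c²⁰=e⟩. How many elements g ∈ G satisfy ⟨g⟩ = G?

G is cyclic of order 20. An element generates G iff its order is 20, and a cyclic group of order 20 has exactly φ(20) = 8 such elements.

Answer: 8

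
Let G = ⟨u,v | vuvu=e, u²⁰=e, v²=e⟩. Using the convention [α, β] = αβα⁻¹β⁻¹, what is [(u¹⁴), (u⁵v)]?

[(u¹⁴), (u⁵v)] = (u¹⁴)·(u⁵v)·(u¹⁴)⁻¹·(u⁵v)⁻¹.
  (u¹⁴) · (u⁵v) = u¹⁹v
  (u¹⁹v) · (u⁶) = u¹³v
  (u¹³v) · (u⁵v) = u⁸

Answer: u⁸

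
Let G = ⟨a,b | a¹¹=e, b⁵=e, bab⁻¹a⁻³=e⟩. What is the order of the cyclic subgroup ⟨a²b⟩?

|⟨a²b⟩| equals the order of a²b. Compute successive powers until reaching e:
  (a²b)¹ = a²b, (a²b)² = a⁸b², (a²b)³ = a⁴b³, (a²b)⁴ = a³b⁴, (a²b)⁵ = e.
The smallest positive k with (a²b)ᵏ = e is 5, so |⟨a²b⟩| = 5.

Answer: 5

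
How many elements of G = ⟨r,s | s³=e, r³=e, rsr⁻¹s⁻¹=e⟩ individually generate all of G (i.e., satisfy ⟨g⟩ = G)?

⟨g⟩ = G would require ord(g) = |G| = 9, but the maximum element order in G is 3 < 9. So G is not cyclic and no single element generates it: the count is 0.

Answer: 0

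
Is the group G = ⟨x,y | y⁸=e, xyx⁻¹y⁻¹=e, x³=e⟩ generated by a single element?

|G| = 24. The element xy has order 24 (its powers give 24 distinct elements), so ⟨xy⟩ = G and G is cyclic.

Answer: Yes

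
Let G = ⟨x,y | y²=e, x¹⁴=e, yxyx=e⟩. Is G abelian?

x·y = xy but y·x = x¹³y, so x·y ≠ y·x and G is not abelian.

Answer: No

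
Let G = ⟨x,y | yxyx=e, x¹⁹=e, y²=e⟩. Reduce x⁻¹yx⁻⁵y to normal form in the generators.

Multiply left to right, reducing at each step:
  (x¹⁸) · y = x¹⁸y
  (x¹⁸y) · x⁻⁵ = x⁴y
  (x⁴y) · y = x⁴

Answer: x⁴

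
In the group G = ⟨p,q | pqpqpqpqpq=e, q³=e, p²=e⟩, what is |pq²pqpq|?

Compute successive powers until reaching e:
  (pq²pqpq)¹ = pq²pqpq, (pq²pqpq)² = q²pq²pqp, (pq²pqpq)³ = e.
The smallest positive k with (pq²pqpq)ᵏ = e is 3.

Answer: 3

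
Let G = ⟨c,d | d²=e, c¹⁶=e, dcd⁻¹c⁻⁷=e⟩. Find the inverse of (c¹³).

The order of (c¹³) is 16 (smallest k with (c¹³)ᵏ = e), so (c¹³)⁻¹ = (c¹³)¹⁵ = c³.
Check: (c¹³) · (c³) → (c¹³) · c³ = e, giving e as required.

Answer: c³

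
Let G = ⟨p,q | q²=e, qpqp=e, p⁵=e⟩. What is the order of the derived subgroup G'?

G' = [G, G] is generated by all commutators. The generator-pair commutators are: [p, q] = p².
The subgroup they normally generate is {e, p, p², p³, p⁴}, of order 5.
Check: |G/G'| = 10/5 = 2 is the order of the abelianisation.

Answer: 5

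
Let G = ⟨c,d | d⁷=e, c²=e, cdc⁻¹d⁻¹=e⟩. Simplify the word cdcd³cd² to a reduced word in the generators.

Multiply left to right, reducing at each step:
  c · d = cd
  (cd) · c = d
  d · d³ = d⁴
  (d⁴) · c = cd⁴
  (cd⁴) · d² = cd⁶

Answer: cd⁶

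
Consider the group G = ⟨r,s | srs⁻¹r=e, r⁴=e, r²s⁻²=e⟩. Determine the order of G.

Enumerate words in the generators, reducing via the relations: the distinct elements are
  {e, r, s, rs, r², r³, s⁻¹, rs⁻¹}.
No further products give new elements, so |G| = 8.

Answer: 8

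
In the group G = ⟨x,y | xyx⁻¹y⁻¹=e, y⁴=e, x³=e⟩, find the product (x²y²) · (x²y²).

Compute (x²y²) · (x²y²) by multiplying left to right and reducing via the relations at each step:
  (x²y²) · x² = xy²
  (xy²) · y² = x

Answer: x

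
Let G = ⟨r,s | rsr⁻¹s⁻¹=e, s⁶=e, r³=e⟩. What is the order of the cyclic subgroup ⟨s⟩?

|⟨s⟩| equals the order of s. Compute successive powers until reaching e:
  s¹ = s, s² = s², s³ = s³, s⁴ = s⁴, s⁵ = s⁵, s⁶ = e.
The smallest positive k with sᵏ = e is 6, so |⟨s⟩| = 6.

Answer: 6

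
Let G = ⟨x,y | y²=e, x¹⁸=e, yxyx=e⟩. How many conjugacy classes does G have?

The conjugacy classes (representative and size) are:
  [e] (size 1), [x] (size 2), [x²] (size 2), [x³] (size 2), [x¹⁴] (size 2), [x⁵] (size 2), [x¹²] (size 2), [x⁷] (size 2), [x¹⁰] (size 2), [x⁹] (size 1), [x¹⁰y] (size 9), [xy] (size 9).
Class equation: 1 + 2 + 2 + 2 + 2 + 2 + 2 + 2 + 2 + 1 + 9 + 9 = 36 = |G|. So G has 12 conjugacy classes.

Answer: 12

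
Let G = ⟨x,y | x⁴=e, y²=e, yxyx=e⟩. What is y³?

Compute successive powers of y, reducing at each step:
  y²: y · y = e
  y³: e · y = y

Answer: y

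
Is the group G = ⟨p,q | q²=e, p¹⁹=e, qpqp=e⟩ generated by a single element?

Every cyclic group is abelian. But p·q = pq while q·p = p¹⁸q, so p·q ≠ q·p and G is not abelian. Hence G is not cyclic.

Answer: No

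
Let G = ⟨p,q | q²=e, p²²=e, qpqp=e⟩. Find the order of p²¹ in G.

Compute successive powers until reaching e:
  (p²¹)¹ = p²¹, (p²¹)² = p²⁰, (p²¹)³ = p¹⁹, (p²¹)⁴ = p¹⁸, (p²¹)⁵ = p¹⁷, (p²¹)⁶ = p¹⁶, (p²¹)⁷ = p¹⁵, (p²¹)⁸ = p¹⁴, (p²¹)⁹ = p¹³, (p²¹)¹⁰ = p¹², (p²¹)¹¹ = p¹¹, (p²¹)¹² = p¹⁰, (p²¹)¹³ = p⁹, (p²¹)¹⁴ = p⁸, (p²¹)¹⁵ = p⁷, (p²¹)¹⁶ = p⁶, (p²¹)¹⁷ = p⁵, (p²¹)¹⁸ = p⁴, (p²¹)¹⁹ = p³, (p²¹)²⁰ = p², (p²¹)²¹ = p, (p²¹)²² = e.
The smallest positive k with (p²¹)ᵏ = e is 22.

Answer: 22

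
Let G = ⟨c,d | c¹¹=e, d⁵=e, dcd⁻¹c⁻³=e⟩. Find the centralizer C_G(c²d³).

⟨c²d³⟩ ⊆ C_G(c²d³) since powers of c²d³ commute with c²d³; so |C_G(c²d³)| ≥ |⟨c²d³⟩| = 5.
By orbit–stabilizer, |C_G(c²d³)| = |G| / |conj. class of c²d³| = 55 / 11 = 5.
The 5 elements commuting with c²d³ are {e, cd, c²d³, c⁴d², c⁷d⁴}.

Answer: {e, cd, c²d³, c⁴d², c⁷d⁴}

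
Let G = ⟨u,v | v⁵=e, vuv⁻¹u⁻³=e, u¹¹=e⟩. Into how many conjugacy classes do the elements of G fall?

The conjugacy classes (representative and size) are:
  [e] (size 1), [u³] (size 5), [u⁶] (size 5), [u⁷v] (size 11), [u⁹v²] (size 11), [u⁷v³] (size 11), [u⁷v⁴] (size 11).
Class equation: 1 + 5 + 5 + 11 + 11 + 11 + 11 = 55 = |G|. So G has 7 conjugacy classes.

Answer: 7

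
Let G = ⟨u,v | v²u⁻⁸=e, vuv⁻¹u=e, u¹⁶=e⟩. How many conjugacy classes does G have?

The conjugacy classes (representative and size) are:
  [e] (size 1), [u] (size 2), [u¹⁴] (size 2), [u¹³] (size 2), [u¹²] (size 2), [u⁵] (size 2), [u¹⁰] (size 2), [u⁷] (size 2), [u⁸] (size 1), [v⁻¹] (size 8), [u⁷v⁻¹] (size 8).
Class equation: 1 + 2 + 2 + 2 + 2 + 2 + 2 + 2 + 1 + 8 + 8 = 32 = |G|. So G has 11 conjugacy classes.

Answer: 11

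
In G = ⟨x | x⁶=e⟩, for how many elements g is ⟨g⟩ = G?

G is cyclic of order 6. An element generates G iff its order is 6, and a cyclic group of order 6 has exactly φ(6) = 2 such elements.

Answer: 2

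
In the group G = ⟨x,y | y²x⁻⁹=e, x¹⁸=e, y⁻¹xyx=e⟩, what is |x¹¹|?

Compute successive powers until reaching e:
  (x¹¹)¹ = x¹¹, (x¹¹)² = x⁴, (x¹¹)³ = x¹⁵, (x¹¹)⁴ = x⁸, (x¹¹)⁵ = x, (x¹¹)⁶ = x¹², (x¹¹)⁷ = x⁵, (x¹¹)⁸ = x¹⁶, (x¹¹)⁹ = x⁹, (x¹¹)¹⁰ = x², (x¹¹)¹¹ = x¹³, (x¹¹)¹² = x⁶, (x¹¹)¹³ = x¹⁷, (x¹¹)¹⁴ = x¹⁰, (x¹¹)¹⁵ = x³, (x¹¹)¹⁶ = x¹⁴, (x¹¹)¹⁷ = x⁷, (x¹¹)¹⁸ = e.
The smallest positive k with (x¹¹)ᵏ = e is 18.

Answer: 18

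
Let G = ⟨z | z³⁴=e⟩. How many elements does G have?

G is generated by a single element, so G is cyclic. The relator gives z³⁴ = e and no smaller power is forced to be e, so the 34 powers {e, z, z², z³, z⁴, z⁵, z⁶, z⁷, z⁸, z⁹, z²², z²³, z²¹, z²⁰, z²⁴, z²⁵, z²⁶, z²⁷, z²⁸, z²⁹, z³², z³³, z³¹, z³⁰, z¹², z¹³, z¹¹, z¹⁰, z¹⁴, z¹⁵, z¹⁶, z¹⁷, z¹⁸, z¹⁹} are distinct. Hence |G| = 34.

Answer: 34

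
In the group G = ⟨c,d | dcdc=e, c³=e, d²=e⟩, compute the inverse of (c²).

The order of (c²) is 3 (smallest k with (c²)ᵏ = e), so (c²)⁻¹ = (c²)² = c.
Check: (c²) · c → (c²) · c = e, giving e as required.

Answer: c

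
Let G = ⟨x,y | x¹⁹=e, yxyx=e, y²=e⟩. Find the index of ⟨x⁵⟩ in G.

First find ord(x⁵) by computing successive powers:
  (x⁵)¹ = x⁵, (x⁵)² = x¹⁰, (x⁵)³ = x¹⁵, (x⁵)⁴ = x, (x⁵)⁵ = x⁶, (x⁵)⁶ = x¹¹, (x⁵)⁷ = x¹⁶, (x⁵)⁸ = x², (x⁵)⁹ = x⁷, (x⁵)¹⁰ = x¹², (x⁵)¹¹ = x¹⁷, (x⁵)¹² = x³, (x⁵)¹³ = x⁸, (x⁵)¹⁴ = x¹³, (x⁵)¹⁵ = x¹⁸, (x⁵)¹⁶ = x⁴, (x⁵)¹⁷ = x⁹, (x⁵)¹⁸ = x¹⁴, (x⁵)¹⁹ = e.
So |⟨x⁵⟩| = ord(x⁵) = 19. With |G| = 38, by Lagrange [G : ⟨x⁵⟩] = 38/19 = 2.

Answer: 2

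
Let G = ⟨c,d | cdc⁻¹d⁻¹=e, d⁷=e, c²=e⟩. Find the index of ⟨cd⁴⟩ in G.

First find ord(cd⁴) by computing successive powers:
  (cd⁴)¹ = cd⁴, (cd⁴)² = d, (cd⁴)³ = cd⁵, (cd⁴)⁴ = d², (cd⁴)⁵ = cd⁶, (cd⁴)⁶ = d³, (cd⁴)⁷ = c, (cd⁴)⁸ = d⁴, (cd⁴)⁹ = cd, (cd⁴)¹⁰ = d⁵, (cd⁴)¹¹ = cd², (cd⁴)¹² = d⁶, (cd⁴)¹³ = cd³, (cd⁴)¹⁴ = e.
So |⟨cd⁴⟩| = ord(cd⁴) = 14. With |G| = 14, by Lagrange [G : ⟨cd⁴⟩] = 14/14 = 1.

Answer: 1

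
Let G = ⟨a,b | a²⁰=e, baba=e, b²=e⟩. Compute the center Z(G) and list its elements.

An element z ∈ Z(G) iff z commutes with every generator.
For example a¹⁰ is central: (a¹⁰)·a = a¹¹ = a·(a¹⁰); (a¹⁰)·b = a¹⁰b = b·(a¹⁰).
Whereas a ∉ Z(G) since a·b = ab ≠ a¹⁹b = b·a.
Checking each of the 40 elements this way gives Z(G) = {e, a¹⁰}, of order 2.

Answer: {e, a¹⁰}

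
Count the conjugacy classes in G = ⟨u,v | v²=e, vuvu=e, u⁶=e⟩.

The conjugacy classes (representative and size) are:
  [e] (size 1), [u⁵] (size 2), [u⁴] (size 2), [u³] (size 1), [v] (size 3), [u³v] (size 3).
Class equation: 1 + 2 + 2 + 1 + 3 + 3 = 12 = |G|. So G has 6 conjugacy classes.

Answer: 6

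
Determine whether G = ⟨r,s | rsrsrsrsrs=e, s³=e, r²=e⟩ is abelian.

r·s = rs but s·r = sr, so r·s ≠ s·r and G is not abelian.

Answer: No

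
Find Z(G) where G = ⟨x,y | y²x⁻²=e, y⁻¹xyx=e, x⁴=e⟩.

An element z ∈ Z(G) iff z commutes with every generator.
For example x² is central: (x²)·x = x³ = x·(x²); (x²)·y = y⁻¹ = y·(x²).
Whereas x ∉ Z(G) since x·y = xy ≠ xy⁻¹ = y·x.
Checking each of the 8 elements this way gives Z(G) = {e, x²}, of order 2.

Answer: {e, x²}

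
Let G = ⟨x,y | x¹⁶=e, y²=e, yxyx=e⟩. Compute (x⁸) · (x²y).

Compute (x⁸) · (x²y) by multiplying left to right and reducing via the relations at each step:
  (x⁸) · x² = x¹⁰
  (x¹⁰) · y = x¹⁰y

Answer: x¹⁰y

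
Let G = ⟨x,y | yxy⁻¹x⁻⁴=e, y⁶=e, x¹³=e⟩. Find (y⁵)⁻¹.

The order of (y⁵) is 6 (smallest k with (y⁵)ᵏ = e), so (y⁵)⁻¹ = (y⁵)⁵ = y.
Check: (y⁵) · y → (y⁵) · y = e, giving e as required.

Answer: y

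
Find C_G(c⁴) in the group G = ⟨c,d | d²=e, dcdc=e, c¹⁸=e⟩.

⟨c⁴⟩ ⊆ C_G(c⁴) since powers of c⁴ commute with c⁴; so |C_G(c⁴)| ≥ |⟨c⁴⟩| = 9.
By orbit–stabilizer, |C_G(c⁴)| = |G| / |conj. class of c⁴| = 36 / 2 = 18.
The 18 elements commuting with c⁴ are {e, c, c², c³, c⁴, c⁵, c⁶, c⁷, c⁸, c⁹, c¹⁰, c¹¹, c¹², c¹³, c¹⁴, c¹⁵, c¹⁶, c¹⁷}.

Answer: {e, c, c², c³, c⁴, c⁵, c⁶, c⁷, c⁸, c⁹, c¹⁰, c¹¹, c¹², c¹³, c¹⁴, c¹⁵, c¹⁶, c¹⁷}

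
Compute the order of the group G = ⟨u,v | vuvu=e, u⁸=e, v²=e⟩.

Enumerate words in the generators, reducing via the relations: the distinct elements are
  {e, u, v, uv, u², u³, u⁴, u⁵, u⁶, u⁷, u²v, u³v, u⁴v, u⁵v, u⁶v, u⁷v}.
No further products give new elements, so |G| = 16.

Answer: 16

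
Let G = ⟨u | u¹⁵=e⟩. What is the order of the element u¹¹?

Compute successive powers until reaching e:
  (u¹¹)¹ = u¹¹, (u¹¹)² = u⁷, (u¹¹)³ = u³, (u¹¹)⁴ = u¹⁴, (u¹¹)⁵ = u¹⁰, (u¹¹)⁶ = u⁶, (u¹¹)⁷ = u², (u¹¹)⁸ = u¹³, (u¹¹)⁹ = u⁹, (u¹¹)¹⁰ = u⁵, (u¹¹)¹¹ = u, (u¹¹)¹² = u¹², (u¹¹)¹³ = u⁸, (u¹¹)¹⁴ = u⁴, (u¹¹)¹⁵ = e.
The smallest positive k with (u¹¹)ᵏ = e is 15.

Answer: 15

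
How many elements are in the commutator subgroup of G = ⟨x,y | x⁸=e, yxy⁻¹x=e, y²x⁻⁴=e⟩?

G' = [G, G] is generated by all commutators. The generator-pair commutators are: [x, y] = x².
The subgroup they normally generate is {e, x², x⁴, x⁶}, of order 4.
Check: |G/G'| = 16/4 = 4 is the order of the abelianisation.

Answer: 4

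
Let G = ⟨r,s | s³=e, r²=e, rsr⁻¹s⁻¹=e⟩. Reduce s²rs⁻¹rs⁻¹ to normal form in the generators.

Multiply left to right, reducing at each step:
  (s²) · r = rs²
  (rs²) · s⁻¹ = rs
  (rs) · r = s
  s · s⁻¹ = e

Answer: e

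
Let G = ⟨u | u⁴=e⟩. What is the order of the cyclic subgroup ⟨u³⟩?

|⟨u³⟩| equals the order of u³. Compute successive powers until reaching e:
  (u³)¹ = u³, (u³)² = u², (u³)³ = u, (u³)⁴ = e.
The smallest positive k with (u³)ᵏ = e is 4, so |⟨u³⟩| = 4.

Answer: 4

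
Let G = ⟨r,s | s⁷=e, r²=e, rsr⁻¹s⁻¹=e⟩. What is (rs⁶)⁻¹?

The order of (rs⁶) is 14 (smallest k with (rs⁶)ᵏ = e), so (rs⁶)⁻¹ = (rs⁶)¹³ = rs.
Check: (rs⁶) · (rs) → (rs⁶) · r = s⁶;   (s⁶) · s = e, giving e as required.

Answer: rs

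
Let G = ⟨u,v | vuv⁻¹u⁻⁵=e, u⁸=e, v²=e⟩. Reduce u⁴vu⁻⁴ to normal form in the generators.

Multiply left to right, reducing at each step:
  (u⁴) · v = u⁴v
  (u⁴v) · u⁻⁴ = v

Answer: v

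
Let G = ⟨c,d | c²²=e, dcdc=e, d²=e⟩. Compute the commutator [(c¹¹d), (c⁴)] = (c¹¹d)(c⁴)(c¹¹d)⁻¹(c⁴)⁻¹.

[(c¹¹d), (c⁴)] = (c¹¹d)·(c⁴)·(c¹¹d)⁻¹·(c⁴)⁻¹.
  (c¹¹d) · (c⁴) = c⁷d
  (c⁷d) · (c¹¹d) = c¹⁸
  (c¹⁸) · (c¹⁸) = c¹⁴

Answer: c¹⁴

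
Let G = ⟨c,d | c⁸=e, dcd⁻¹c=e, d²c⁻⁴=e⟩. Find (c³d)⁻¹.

The order of (c³d) is 4 (smallest k with (c³d)ᵏ = e), so (c³d)⁻¹ = (c³d)³ = c³d⁻¹.
Check: (c³d) · (c³d⁻¹) → (c³d) · c³ = d;   d · d⁻¹ = e, giving e as required.

Answer: c³d⁻¹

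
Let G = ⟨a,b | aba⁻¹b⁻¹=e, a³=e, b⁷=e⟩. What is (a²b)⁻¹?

The order of (a²b) is 21 (smallest k with (a²b)ᵏ = e), so (a²b)⁻¹ = (a²b)²⁰ = ab⁶.
Check: (a²b) · (ab⁶) → (a²b) · a = b;   b · b⁶ = e, giving e as required.

Answer: ab⁶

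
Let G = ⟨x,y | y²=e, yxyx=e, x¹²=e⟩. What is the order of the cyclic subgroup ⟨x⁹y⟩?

|⟨x⁹y⟩| equals the order of x⁹y. Compute successive powers until reaching e:
  (x⁹y)¹ = x⁹y, (x⁹y)² = e.
The smallest positive k with (x⁹y)ᵏ = e is 2, so |⟨x⁹y⟩| = 2.

Answer: 2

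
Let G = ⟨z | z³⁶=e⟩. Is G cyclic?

|G| = 36. The element z has order 36 (its powers give 36 distinct elements), so ⟨z⟩ = G and G is cyclic.

Answer: Yes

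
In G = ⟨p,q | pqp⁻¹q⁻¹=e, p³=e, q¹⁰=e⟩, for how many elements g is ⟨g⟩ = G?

G is cyclic of order 30. An element generates G iff its order is 30, and a cyclic group of order 30 has exactly φ(30) = 8 such elements.

Answer: 8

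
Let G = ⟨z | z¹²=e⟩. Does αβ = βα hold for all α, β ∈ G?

G has a single generator, so G is cyclic and hence abelian.

Answer: Yes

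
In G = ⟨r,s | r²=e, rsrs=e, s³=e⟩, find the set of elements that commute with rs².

⟨rs²⟩ ⊆ C_G(rs²) since powers of rs² commute with rs²; so |C_G(rs²)| ≥ |⟨rs²⟩| = 2.
By orbit–stabilizer, |C_G(rs²)| = |G| / |conj. class of rs²| = 6 / 3 = 2.
The 2 elements commuting with rs² are {e, rs²}.

Answer: {e, rs²}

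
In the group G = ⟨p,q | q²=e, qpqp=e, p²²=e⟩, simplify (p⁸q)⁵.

Compute successive powers of (p⁸q), reducing at each step:
  (p⁸q)²: (p⁸q) · p⁸ = q;   q · q = e
  (p⁸q)³: e · p⁸ = p⁸;   (p⁸) · q = p⁸q
  (p⁸q)⁴: (p⁸q) · p⁸ = q;   q · q = e
  (p⁸q)⁵: e · p⁸ = p⁸;   (p⁸) · q = p⁸q

Answer: p⁸q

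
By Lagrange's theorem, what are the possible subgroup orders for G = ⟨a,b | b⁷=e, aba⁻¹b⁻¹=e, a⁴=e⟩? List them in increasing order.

|G| = 28 = 2² · 7. By Lagrange's theorem the order of any subgroup divides 28; the divisors of 28 are 1, 2, 4, 7, 14, 28.

Answer: 1, 2, 4, 7, 14, 28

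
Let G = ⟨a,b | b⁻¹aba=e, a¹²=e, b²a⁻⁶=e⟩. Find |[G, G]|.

G' = [G, G] is generated by all commutators. The generator-pair commutators are: [a, b] = a².
The subgroup they normally generate is {e, a², a⁴, a⁶, a⁸, a¹⁰}, of order 6.
Check: |G/G'| = 24/6 = 4 is the order of the abelianisation.

Answer: 6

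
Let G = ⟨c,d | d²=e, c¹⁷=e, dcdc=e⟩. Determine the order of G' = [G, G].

G' = [G, G] is generated by all commutators. The generator-pair commutators are: [c, d] = c².
The subgroup they normally generate is {e, c, c², c³, c⁴, c⁵, c⁶, c⁷, c⁸, c⁹, c¹⁰, c¹¹, c¹², c¹³, c¹⁴, c¹⁵, c¹⁶}, of order 17.
Check: |G/G'| = 34/17 = 2 is the order of the abelianisation.

Answer: 17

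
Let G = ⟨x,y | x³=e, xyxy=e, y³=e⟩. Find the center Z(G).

An element z ∈ Z(G) iff z commutes with every generator.
For example e is central: e·x = x = x·e; e·y = y = y·e.
Whereas x ∉ Z(G) since x·y = xy ≠ x²y² = y·x.
Checking each of the 12 elements this way gives Z(G) = {e}, of order 1.

Answer: {e}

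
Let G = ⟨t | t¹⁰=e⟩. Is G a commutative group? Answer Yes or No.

G has a single generator, so G is cyclic and hence abelian.

Answer: Yes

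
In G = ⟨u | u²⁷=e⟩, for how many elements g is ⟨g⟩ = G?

G is cyclic of order 27. An element generates G iff its order is 27, and a cyclic group of order 27 has exactly φ(27) = 18 such elements.

Answer: 18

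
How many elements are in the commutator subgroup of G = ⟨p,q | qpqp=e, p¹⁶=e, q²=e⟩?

G' = [G, G] is generated by all commutators. The generator-pair commutators are: [p, q] = p².
The subgroup they normally generate is {e, p², p⁴, p⁶, p⁸, p¹⁰, p¹², p¹⁴}, of order 8.
Check: |G/G'| = 32/8 = 4 is the order of the abelianisation.

Answer: 8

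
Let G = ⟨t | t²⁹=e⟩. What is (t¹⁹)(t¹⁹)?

Compute (t¹⁹) · (t¹⁹) by multiplying left to right and reducing via the relations at each step:
  (t¹⁹) · t¹⁹ = t⁹

Answer: t⁹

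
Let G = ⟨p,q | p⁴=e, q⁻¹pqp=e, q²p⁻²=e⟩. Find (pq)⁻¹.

The order of (pq) is 4 (smallest k with (pq)ᵏ = e), so (pq)⁻¹ = (pq)³ = pq⁻¹.
Check: (pq) · (pq⁻¹) → (pq) · p = q;   q · q⁻¹ = e, giving e as required.

Answer: pq⁻¹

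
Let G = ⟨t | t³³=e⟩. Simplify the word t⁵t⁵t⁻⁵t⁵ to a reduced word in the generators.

Multiply left to right, reducing at each step:
  (t⁵) · t⁵ = t¹⁰
  (t¹⁰) · t⁻⁵ = t⁵
  (t⁵) · t⁵ = t¹⁰

Answer: t¹⁰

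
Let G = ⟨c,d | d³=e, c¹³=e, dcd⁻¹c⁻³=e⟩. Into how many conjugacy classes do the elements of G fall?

The conjugacy classes (representative and size) are:
  [e] (size 1), [c] (size 3), [c⁵] (size 3), [c¹⁰] (size 3), [c⁸] (size 3), [c¹⁰d] (size 13), [c⁷d²] (size 13).
Class equation: 1 + 3 + 3 + 3 + 3 + 13 + 13 = 39 = |G|. So G has 7 conjugacy classes.

Answer: 7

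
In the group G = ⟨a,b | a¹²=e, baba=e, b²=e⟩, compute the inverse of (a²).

The order of (a²) is 6 (smallest k with (a²)ᵏ = e), so (a²)⁻¹ = (a²)⁵ = a¹⁰.
Check: (a²) · (a¹⁰) → (a²) · a¹⁰ = e, giving e as required.

Answer: a¹⁰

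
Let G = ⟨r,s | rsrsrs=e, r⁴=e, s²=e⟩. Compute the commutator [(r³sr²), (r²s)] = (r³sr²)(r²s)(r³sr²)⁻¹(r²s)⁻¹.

[(r³sr²), (r²s)] = (r³sr²)·(r²s)·(r³sr²)⁻¹·(r²s)⁻¹.
  (r³sr²) · (r²s) = r³
  (r³) · (r²sr) = rsr
  (rsr) · (sr²) = sr

Answer: sr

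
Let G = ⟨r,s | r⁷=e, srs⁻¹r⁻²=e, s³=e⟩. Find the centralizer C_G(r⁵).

⟨r⁵⟩ ⊆ C_G(r⁵) since powers of r⁵ commute with r⁵; so |C_G(r⁵)| ≥ |⟨r⁵⟩| = 7.
By orbit–stabilizer, |C_G(r⁵)| = |G| / |conj. class of r⁵| = 21 / 3 = 7.
The 7 elements commuting with r⁵ are {e, r, r², r³, r⁴, r⁵, r⁶}.

Answer: {e, r, r², r³, r⁴, r⁵, r⁶}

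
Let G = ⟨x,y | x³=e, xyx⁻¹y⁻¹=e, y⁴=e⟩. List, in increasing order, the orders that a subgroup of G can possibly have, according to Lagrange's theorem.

|G| = 12 = 2² · 3. By Lagrange's theorem the order of any subgroup divides 12; the divisors of 12 are 1, 2, 3, 4, 6, 12.

Answer: 1, 2, 3, 4, 6, 12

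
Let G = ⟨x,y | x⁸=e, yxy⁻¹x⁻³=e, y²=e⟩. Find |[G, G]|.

G' = [G, G] is generated by all commutators. The generator-pair commutators are: [x, y] = x⁶.
The subgroup they normally generate is {e, x², x⁴, x⁶}, of order 4.
Check: |G/G'| = 16/4 = 4 is the order of the abelianisation.

Answer: 4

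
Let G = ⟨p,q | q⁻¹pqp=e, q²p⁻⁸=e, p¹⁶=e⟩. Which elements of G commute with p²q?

⟨p²q⟩ ⊆ C_G(p²q) since powers of p²q commute with p²q; so |C_G(p²q)| ≥ |⟨p²q⟩| = 4.
By orbit–stabilizer, |C_G(p²q)| = |G| / |conj. class of p²q| = 32 / 8 = 4.
The 4 elements commuting with p²q are {e, p⁸, p²q, p²q⁻¹}.

Answer: {e, p⁸, p²q, p²q⁻¹}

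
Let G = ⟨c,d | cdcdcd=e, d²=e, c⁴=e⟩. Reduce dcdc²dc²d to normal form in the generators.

Multiply left to right, reducing at each step:
  d · c = dc
  (dc) · d = c³dc³
  (c³dc³) · c² = c³dc
  (c³dc) · d = c²dc³
  (c²dc³) · c² = c²dc
  (c²dc) · d = cdc³

Answer: cdc³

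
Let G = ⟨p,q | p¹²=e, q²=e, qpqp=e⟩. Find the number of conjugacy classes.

The conjugacy classes (representative and size) are:
  [e] (size 1), [p¹¹] (size 2), [p²] (size 2), [p⁹] (size 2), [p⁴] (size 2), [p⁵] (size 2), [p⁶] (size 1), [q] (size 6), [pq] (size 6).
Class equation: 1 + 2 + 2 + 2 + 2 + 2 + 1 + 6 + 6 = 24 = |G|. So G has 9 conjugacy classes.

Answer: 9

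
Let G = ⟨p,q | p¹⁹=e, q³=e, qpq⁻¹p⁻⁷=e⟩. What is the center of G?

An element z ∈ Z(G) iff z commutes with every generator.
For example e is central: e·p = p = p·e; e·q = q = q·e.
Whereas p ∉ Z(G) since p·q = pq ≠ p⁷q = q·p.
Checking each of the 57 elements this way gives Z(G) = {e}, of order 1.

Answer: {e}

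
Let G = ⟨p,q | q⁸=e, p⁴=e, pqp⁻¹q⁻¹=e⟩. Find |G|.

Enumerate words in the generators, reducing via the relations: the distinct elements are
  {e, p, q, pq, p², p³, q², q³, q⁴, q⁵, q⁶, q⁷, pq², pq³, pq⁴, pq⁵, pq⁶, pq⁷, p²q, p³q, p²q², p²q³, p²q⁴, p²q⁵, p²q⁶, p²q⁷, p³q², p³q³, p³q⁴, p³q⁵, p³q⁶, p³q⁷}.
No further products give new elements, so |G| = 32.

Answer: 32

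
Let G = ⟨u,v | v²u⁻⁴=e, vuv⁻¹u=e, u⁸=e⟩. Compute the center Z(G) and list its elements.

An element z ∈ Z(G) iff z commutes with every generator.
For example u⁴ is central: (u⁴)·u = u⁵ = u·(u⁴); (u⁴)·v = v⁻¹ = v·(u⁴).
Whereas u ∉ Z(G) since u·v = uv ≠ u³v⁻¹ = v·u.
Checking each of the 16 elements this way gives Z(G) = {e, u⁴}, of order 2.

Answer: {e, u⁴}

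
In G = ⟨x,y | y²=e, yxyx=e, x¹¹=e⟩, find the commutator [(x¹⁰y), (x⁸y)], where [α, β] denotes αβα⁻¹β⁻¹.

[(x¹⁰y), (x⁸y)] = (x¹⁰y)·(x⁸y)·(x¹⁰y)⁻¹·(x⁸y)⁻¹.
  (x¹⁰y) · (x⁸y) = x²
  (x²) · (x¹⁰y) = xy
  (xy) · (x⁸y) = x⁴

Answer: x⁴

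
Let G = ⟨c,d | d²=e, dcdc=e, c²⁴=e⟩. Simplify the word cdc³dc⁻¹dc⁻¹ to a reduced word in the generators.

Multiply left to right, reducing at each step:
  c · d = cd
  (cd) · c³ = c²²d
  (c²²d) · d = c²²
  (c²²) · c⁻¹ = c²¹
  (c²¹) · d = c²¹d
  (c²¹d) · c⁻¹ = c²²d

Answer: c²²d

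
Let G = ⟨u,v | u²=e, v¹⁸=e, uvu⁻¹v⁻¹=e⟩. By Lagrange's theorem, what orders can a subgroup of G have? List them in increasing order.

|G| = 36 = 2² · 3². By Lagrange's theorem the order of any subgroup divides 36; the divisors of 36 are 1, 2, 3, 4, 6, 9, 12, 18, 36.

Answer: 1, 2, 3, 4, 6, 9, 12, 18, 36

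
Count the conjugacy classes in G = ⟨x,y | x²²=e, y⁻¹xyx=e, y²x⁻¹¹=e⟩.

The conjugacy classes (representative and size) are:
  [e] (size 1), [x²¹] (size 2), [x²] (size 2), [x³] (size 2), [x¹⁸] (size 2), [x¹⁷] (size 2), [x⁶] (size 2), [x⁷] (size 2), [x⁸] (size 2), [x¹³] (size 2), [x¹²] (size 2), [x¹¹] (size 1), [x¹⁰y] (size 11), [x⁷y] (size 11).
Class equation: 1 + 2 + 2 + 2 + 2 + 2 + 2 + 2 + 2 + 2 + 2 + 1 + 11 + 11 = 44 = |G|. So G has 14 conjugacy classes.

Answer: 14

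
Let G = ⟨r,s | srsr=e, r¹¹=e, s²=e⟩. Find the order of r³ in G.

Compute successive powers until reaching e:
  (r³)¹ = r³, (r³)² = r⁶, (r³)³ = r⁹, (r³)⁴ = r, (r³)⁵ = r⁴, (r³)⁶ = r⁷, (r³)⁷ = r¹⁰, (r³)⁸ = r², (r³)⁹ = r⁵, (r³)¹⁰ = r⁸, (r³)¹¹ = e.
The smallest positive k with (r³)ᵏ = e is 11.

Answer: 11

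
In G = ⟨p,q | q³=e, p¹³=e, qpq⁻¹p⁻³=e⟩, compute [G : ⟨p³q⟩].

First find ord(p³q) by computing successive powers:
  (p³q)¹ = p³q, (p³q)² = p¹²q², (p³q)³ = e.
So |⟨p³q⟩| = ord(p³q) = 3. With |G| = 39, by Lagrange [G : ⟨p³q⟩] = 39/3 = 13.

Answer: 13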